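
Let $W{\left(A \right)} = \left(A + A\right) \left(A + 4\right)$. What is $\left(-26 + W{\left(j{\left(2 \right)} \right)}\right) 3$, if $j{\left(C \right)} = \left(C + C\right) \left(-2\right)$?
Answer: $114$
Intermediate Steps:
$j{\left(C \right)} = - 4 C$ ($j{\left(C \right)} = 2 C \left(-2\right) = - 4 C$)
$W{\left(A \right)} = 2 A \left(4 + A\right)$
$\left(-26 + W{\left(j{\left(2 \right)} \right)}\right) 3 = \left(-26 + 2 \left(\left(-4\right) 2\right) \left(4 - 8\right)\right) 3 = \left(-26 + 2 \left(-8\right) \left(4 - 8\right)\right) 3 = \left(-26 + 2 \left(-8\right) \left(-4\right)\right) 3 = \left(-26 + 64\right) 3 = 38 \cdot 3 = 114$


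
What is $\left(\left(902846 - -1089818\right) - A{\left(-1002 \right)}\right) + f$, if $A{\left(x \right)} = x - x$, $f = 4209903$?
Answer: $6202567$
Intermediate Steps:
$A{\left(x \right)} = 0$
$\left(\left(902846 - -1089818\right) - A{\left(-1002 \right)}\right) + f = \left(\left(902846 - -1089818\right) - 0\right) + 4209903 = \left(\left(902846 + 1089818\right) + 0\right) + 4209903 = \left(1992664 + 0\right) + 4209903 = 1992664 + 4209903 = 6202567$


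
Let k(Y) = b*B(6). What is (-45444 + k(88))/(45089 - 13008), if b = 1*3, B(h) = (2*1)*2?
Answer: -45432/32081 ≈ -1.4162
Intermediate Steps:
B(h) = 4 (B(h) = 2*2 = 4)
b = 3
k(Y) = 12 (k(Y) = 3*4 = 12)
(-45444 + k(88))/(45089 - 13008) = (-45444 + 12)/(45089 - 13008) = -45432/32081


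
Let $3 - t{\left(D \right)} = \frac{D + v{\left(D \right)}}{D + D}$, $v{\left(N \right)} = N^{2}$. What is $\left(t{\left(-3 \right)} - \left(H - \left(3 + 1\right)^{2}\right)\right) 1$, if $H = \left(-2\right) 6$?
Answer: $32$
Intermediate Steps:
$H = -12$
$t{\left(D \right)} = 3 - \frac{D + D^{2}}{2 D}$ ($t{\left(D \right)} = 3 - \frac{D + D^{2}}{D + D} = 3 - \frac{D + D^{2}}{2 D}$)
$\left(t{\left(-3 \right)} - \left(H - \left(3 + 1\right)^{2}\right)\right) 1 = \left(\left(\frac{5}{2} - - \frac{3}{2}\right) - \left(-12 - \left(3 + 1\right)^{2}\right)\right) 1 = \left(\left(\frac{5}{2} + \frac{3}{2}\right) + \left(4^{2} + 12\right)\right) 1 = \left(4 + \left(16 + 12\right)\right) 1 = \left(4 + 28\right) 1 = 32 \cdot 1 = 32$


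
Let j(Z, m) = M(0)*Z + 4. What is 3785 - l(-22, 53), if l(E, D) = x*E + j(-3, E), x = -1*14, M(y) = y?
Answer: 3473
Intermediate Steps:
x = -14
j(Z, m) = 4 (j(Z, m) = 0*Z + 4 = 0 + 4 = 4)
l(E, D) = 4 - 14*E (l(E, D) = -14*E + 4 = 4 - 14*E)
3785 - l(-22, 53) = 3785 - (4 - 14*(-22)) = 3785 - (4 + 308) = 3785 - 1*312 = 3785 - 312 = 3473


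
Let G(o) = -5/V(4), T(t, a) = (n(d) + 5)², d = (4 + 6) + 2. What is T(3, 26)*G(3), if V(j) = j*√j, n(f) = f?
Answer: -1445/8 ≈ -180.63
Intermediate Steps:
d = 12 (d = 10 + 2 = 12)
T(t, a) = 289 (T(t, a) = (12 + 5)² = 17² = 289)
V(j) = j^(3/2)
G(o) = -5/8 (G(o) = -5/(4^(3/2)) = -5/8)
T(3, 26)*G(3) = 289*(-5/8) = -1445/8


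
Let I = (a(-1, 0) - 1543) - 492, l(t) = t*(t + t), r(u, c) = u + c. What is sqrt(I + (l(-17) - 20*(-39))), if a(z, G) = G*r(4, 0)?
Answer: I*sqrt(677) ≈ 26.019*I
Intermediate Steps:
r(u, c) = c + u
a(z, G) = 4*G (a(z, G) = G*(0 + 4) = G*4 = 4*G)
l(t) = 2*t**2 (l(t) = t*(2*t) = 2*t**2)
I = -2035 (I = (4*0 - 1543) - 492 = (0 - 1543) - 492 = -1543 - 492 = -2035)
sqrt(I + (l(-17) - 20*(-39))) = sqrt(-2035 + (2*(-17)**2 - 20*(-39))) = sqrt(-2035 + (2*289 + 780)) = sqrt(-2035 + (578 + 780)) = sqrt(-2035 + 1358) = sqrt(-677) = I*sqrt(677)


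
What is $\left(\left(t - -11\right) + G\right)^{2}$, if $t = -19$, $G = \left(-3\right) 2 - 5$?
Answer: $361$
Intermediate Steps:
$G = -11$ ($G = -6 - 5 = -11$)
$\left(\left(t - -11\right) + G\right)^{2} = \left(\left(-19 - -11\right) - 11\right)^{2} = \left(\left(-19 + 11\right) - 11\right)^{2} = \left(-8 - 11\right)^{2} = \left(-19\right)^{2} = 361$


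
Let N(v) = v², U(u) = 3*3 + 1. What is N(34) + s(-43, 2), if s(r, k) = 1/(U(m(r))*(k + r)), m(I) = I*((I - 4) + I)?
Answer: 473959/410 ≈ 1156.0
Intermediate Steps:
m(I) = I*(-4 + 2*I) (m(I) = I*((-4 + I) + I) = I*(-4 + 2*I))
U(u) = 10 (U(u) = 9 + 1 = 10)
s(r, k) = 1/(10*k + 10*r) (s(r, k) = 1/(10*(k + r)) = 1/(10*k + 10*r))
N(34) + s(-43, 2) = 34² + 1/(10*(2 - 43)) = 1156 + (⅒)/(-41) = 1156 + (⅒)*(-1/41) = 1156 - 1/410 = 473959/410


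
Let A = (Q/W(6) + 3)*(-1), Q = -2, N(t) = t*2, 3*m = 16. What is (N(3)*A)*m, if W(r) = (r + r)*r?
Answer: -856/9 ≈ -95.111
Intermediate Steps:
m = 16/3 (m = (⅓)*16 = 16/3 ≈ 5.3333)
N(t) = 2*t
W(r) = 2*r² (W(r) = (2*r)*r = 2*r²)
A = -107/36 (A = (-2/(2*6²) + 3)*(-1) = (-2/(2*36) + 3)*(-1) = (-2/72 + 3)*(-1) = (-2*1/72 + 3)*(-1) = (-1/36 + 3)*(-1) = (107/36)*(-1) = -107/36 ≈ -2.9722)
(N(3)*A)*m = ((2*3)*(-107/36))*(16/3) = (6*(-107/36))*(16/3) = -107/6*16/3 = -856/9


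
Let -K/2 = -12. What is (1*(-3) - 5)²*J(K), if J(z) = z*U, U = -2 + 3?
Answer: 1536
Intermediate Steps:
K = 24 (K = -2*(-12) = 24)
U = 1
J(z) = z (J(z) = z*1 = z)
(1*(-3) - 5)²*J(K) = (1*(-3) - 5)²*24 = (-3 - 5)²*24 = (-8)²*24 = 64*24 = 1536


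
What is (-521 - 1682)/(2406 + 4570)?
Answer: -2203/6976 ≈ -0.31580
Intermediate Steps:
(-521 - 1682)/(2406 + 4570) = -2203/6976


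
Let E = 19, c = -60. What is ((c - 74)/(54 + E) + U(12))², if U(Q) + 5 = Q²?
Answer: 100260169/5329 ≈ 18814.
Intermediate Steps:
U(Q) = -5 + Q²
((c - 74)/(54 + E) + U(12))² = ((-60 - 74)/(54 + 19) + (-5 + 12²))² = (-134/73 + (-5 + 144))² = (-134*1/73 + 139)² = (-134/73 + 139)² = (10013/73)² = 100260169/5329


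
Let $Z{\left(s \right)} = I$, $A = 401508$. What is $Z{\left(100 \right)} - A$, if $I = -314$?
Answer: $-401822$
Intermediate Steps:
$Z{\left(s \right)} = -314$
$Z{\left(100 \right)} - A = -314 - 401508 = -401822$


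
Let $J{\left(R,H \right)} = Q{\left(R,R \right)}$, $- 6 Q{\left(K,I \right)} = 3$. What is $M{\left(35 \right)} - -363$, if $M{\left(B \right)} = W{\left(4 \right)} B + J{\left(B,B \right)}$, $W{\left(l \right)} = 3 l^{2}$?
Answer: $\frac{4085}{2} \approx 2042.5$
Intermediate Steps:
$Q{\left(K,I \right)} = - \frac{1}{2}$ ($Q{\left(K,I \right)} = \left(- \frac{1}{6}\right) 3 = - \frac{1}{2}$)
$J{\left(R,H \right)} = - \frac{1}{2}$
$M{\left(B \right)} = - \frac{1}{2} + 48 B$ ($M{\left(B \right)} = 3 \cdot 4^{2} B - \frac{1}{2} = 3 \cdot 16 B - \frac{1}{2} = 48 B - \frac{1}{2} = - \frac{1}{2} + 48 B$)
$M{\left(35 \right)} - -363 = \left(- \frac{1}{2} + 48 \cdot 35\right) - -363 = \left(- \frac{1}{2} + 1680\right) + 363 = \frac{3359}{2} + 363 = \frac{4085}{2}$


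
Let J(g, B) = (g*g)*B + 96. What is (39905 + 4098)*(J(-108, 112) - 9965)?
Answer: 57049845497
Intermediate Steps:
J(g, B) = 96 + B*g² (J(g, B) = g²*B + 96 = B*g² + 96 = 96 + B*g²)
(39905 + 4098)*(J(-108, 112) - 9965) = (39905 + 4098)*((96 + 112*(-108)²) - 9965) = 44003*((96 + 112*11664) - 9965) = 44003*((96 + 1306368) - 9965) = 44003*(1306464 - 9965) = 44003*1296499 = 57049845497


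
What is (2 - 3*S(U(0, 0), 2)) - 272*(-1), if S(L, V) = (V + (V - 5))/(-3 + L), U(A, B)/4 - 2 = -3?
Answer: 1915/7 ≈ 273.57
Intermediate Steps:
U(A, B) = -4 (U(A, B) = 8 + 4*(-3) = 8 - 12 = -4)
S(L, V) = (-5 + 2*V)/(-3 + L) (S(L, V) = (V + (-5 + V))/(-3 + L) = (-5 + 2*V)/(-3 + L))
(2 - 3*S(U(0, 0), 2)) - 272*(-1) = (2 - 3*(-5 + 2*2)/(-3 - 4)) - 272*(-1) = (2 - 3*(-5 + 4)/(-7)) + 272 = (2 - (-3)*(-1)/7) + 272 = (2 - 3*1/7) + 272 = (2 - 3/7) + 272 = 11/7 + 272 = 1915/7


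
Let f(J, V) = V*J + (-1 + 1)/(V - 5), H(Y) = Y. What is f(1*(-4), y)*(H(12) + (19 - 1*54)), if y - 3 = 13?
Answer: 1472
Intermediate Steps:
y = 16 (y = 3 + 13 = 16)
f(J, V) = J*V (f(J, V) = J*V + 0/(-5 + V) = J*V + 0 = J*V)
f(1*(-4), y)*(H(12) + (19 - 1*54)) = ((1*(-4))*16)*(12 + (19 - 1*54)) = (-4*16)*(12 + (19 - 54)) = -64*(12 - 35) = -64*(-23) = 1472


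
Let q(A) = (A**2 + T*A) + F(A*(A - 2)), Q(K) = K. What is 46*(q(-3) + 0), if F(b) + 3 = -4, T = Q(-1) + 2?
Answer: -46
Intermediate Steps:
T = 1 (T = -1 + 2 = 1)
F(b) = -7 (F(b) = -3 - 4 = -7)
q(A) = -7 + A + A**2 (q(A) = (A**2 + 1*A) - 7 = (A**2 + A) - 7 = (A + A**2) - 7 = -7 + A + A**2)
46*(q(-3) + 0) = 46*((-7 - 3 + (-3)**2) + 0) = 46*((-7 - 3 + 9) + 0) = 46*(-1 + 0) = 46*(-1) = -46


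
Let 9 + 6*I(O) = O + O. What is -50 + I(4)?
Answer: -301/6 ≈ -50.167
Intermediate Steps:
I(O) = -3/2 + O/3 (I(O) = -3/2 + (O + O)/6 = -3/2 + (2*O)/6 = -3/2 + O/3)
-50 + I(4) = -50 + (-3/2 + (⅓)*4) = -50 + (-3/2 + 4/3) = -50 - ⅙ = -301/6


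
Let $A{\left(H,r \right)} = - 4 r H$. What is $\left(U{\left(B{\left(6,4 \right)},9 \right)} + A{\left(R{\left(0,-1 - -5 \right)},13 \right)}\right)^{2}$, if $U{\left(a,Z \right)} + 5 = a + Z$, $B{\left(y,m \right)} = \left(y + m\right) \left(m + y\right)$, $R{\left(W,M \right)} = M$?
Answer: $10816$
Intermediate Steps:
$A{\left(H,r \right)} = - 4 H r$
$B{\left(y,m \right)} = \left(m + y\right)^{2}$ ($B{\left(y,m \right)} = \left(m + y\right) \left(m + y\right) = \left(m + y\right)^{2}$)
$U{\left(a,Z \right)} = -5 + Z + a$ ($U{\left(a,Z \right)} = -5 + \left(a + Z\right) = -5 + \left(Z + a\right) = -5 + Z + a$)
$\left(U{\left(B{\left(6,4 \right)},9 \right)} + A{\left(R{\left(0,-1 - -5 \right)},13 \right)}\right)^{2} = \left(\left(-5 + 9 + \left(4 + 6\right)^{2}\right) - 4 \left(-1 - -5\right) 13\right)^{2} = \left(\left(-5 + 9 + 10^{2}\right) - 4 \left(-1 + 5\right) 13\right)^{2} = \left(\left(-5 + 9 + 100\right) - 16 \cdot 13\right)^{2} = \left(104 - 208\right)^{2} = \left(-104\right)^{2} = 10816$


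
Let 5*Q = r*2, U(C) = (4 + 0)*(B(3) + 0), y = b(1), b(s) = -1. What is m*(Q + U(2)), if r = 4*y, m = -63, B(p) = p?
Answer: -3276/5 ≈ -655.20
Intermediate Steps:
y = -1
U(C) = 12 (U(C) = (4 + 0)*(3 + 0) = 4*3 = 12)
r = -4 (r = 4*(-1) = -4)
Q = -8/5 (Q = (-4*2)/5 = (1/5)*(-8) = -8/5 ≈ -1.6000)
m*(Q + U(2)) = -63*(-8/5 + 12) = -63*52/5 = -3276/5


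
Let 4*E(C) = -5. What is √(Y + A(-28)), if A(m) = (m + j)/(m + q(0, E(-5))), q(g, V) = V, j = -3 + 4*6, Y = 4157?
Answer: √6323161/39 ≈ 64.477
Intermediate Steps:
E(C) = -5/4 (E(C) = (¼)*(-5) = -5/4)
j = 21 (j = -3 + 24 = 21)
A(m) = (21 + m)/(-5/4 + m) (A(m) = (m + 21)/(m - 5/4) = (21 + m)/(-5/4 + m))
√(Y + A(-28)) = √(4157 + 4*(21 - 28)/(-5 + 4*(-28))) = √(4157 + 4*(-7)/(-5 - 112)) = √(4157 + 4*(-7)/(-117)) = √(4157 + 4*(-1/117)*(-7)) = √(4157 + 28/117) = √(486397/117) = √6323161/39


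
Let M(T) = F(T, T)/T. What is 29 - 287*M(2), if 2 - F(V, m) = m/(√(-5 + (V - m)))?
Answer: -258 - 287*I*√5/5 ≈ -258.0 - 128.35*I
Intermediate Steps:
F(V, m) = 2 - m/√(-5 + V - m) (F(V, m) = 2 - m/(√(-5 + (V - m))) = 2 - m/(√(-5 + V - m)) = 2 - m/√(-5 + V - m))
M(T) = (2 + I*T*√5/5)/T (M(T) = (2 - T/√(-5 + T - T))/T = (2 - T/√(-5))/T = (2 - T*(-I*√5/5))/T = (2 + I*T*√5/5)/T)
29 - 287*M(2) = 29 - 287*(2/2 + I*√5/5) = 29 - 287*(2*(½) + I*√5/5) = 29 - 287*(1 + I*√5/5) = 29 + (-287 - 287*I*√5/5) = -258 - 287*I*√5/5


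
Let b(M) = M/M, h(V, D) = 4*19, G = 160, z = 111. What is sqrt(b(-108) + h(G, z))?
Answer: sqrt(77) ≈ 8.7750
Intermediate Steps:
h(V, D) = 76
b(M) = 1
sqrt(b(-108) + h(G, z)) = sqrt(1 + 76) = sqrt(77)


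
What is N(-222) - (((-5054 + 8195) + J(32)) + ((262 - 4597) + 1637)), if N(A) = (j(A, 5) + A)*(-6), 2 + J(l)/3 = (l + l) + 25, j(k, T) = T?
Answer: 598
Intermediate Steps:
J(l) = 69 + 6*l (J(l) = -6 + 3*((l + l) + 25) = -6 + 3*(2*l + 25) = -6 + 3*(25 + 2*l) = -6 + (75 + 6*l) = 69 + 6*l)
N(A) = -30 - 6*A (N(A) = (5 + A)*(-6) = -30 - 6*A)
N(-222) - (((-5054 + 8195) + J(32)) + ((262 - 4597) + 1637)) = (-30 - 6*(-222)) - (((-5054 + 8195) + (69 + 6*32)) + ((262 - 4597) + 1637)) = (-30 + 1332) - ((3141 + (69 + 192)) + (-4335 + 1637)) = 1302 - ((3141 + 261) - 2698) = 1302 - (3402 - 2698) = 1302 - 1*704 = 1302 - 704 = 598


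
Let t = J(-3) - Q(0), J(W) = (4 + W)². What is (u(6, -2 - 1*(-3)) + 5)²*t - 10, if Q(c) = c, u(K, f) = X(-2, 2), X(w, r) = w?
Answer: -1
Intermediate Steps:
u(K, f) = -2
t = 1 (t = (4 - 3)² - 1*0 = 1² + 0 = 1 + 0 = 1)
(u(6, -2 - 1*(-3)) + 5)²*t - 10 = (-2 + 5)²*1 - 10 = 3²*1 - 10 = 9*1 - 10 = 9 - 10 = -1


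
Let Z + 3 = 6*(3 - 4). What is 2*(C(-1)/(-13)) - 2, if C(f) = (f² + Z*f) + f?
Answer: -44/13 ≈ -3.3846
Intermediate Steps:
Z = -9 (Z = -3 + 6*(3 - 4) = -3 + 6*(-1) = -3 - 6 = -9)
C(f) = f² - 8*f (C(f) = (f² - 9*f) + f = f² - 8*f)
2*(C(-1)/(-13)) - 2 = 2*(-(-8 - 1)/(-13)) - 2 = 2*(-1*(-9)*(-1/13)) - 2 = 2*(9*(-1/13)) - 2 = 2*(-9/13) - 2 = -18/13 - 2 = -44/13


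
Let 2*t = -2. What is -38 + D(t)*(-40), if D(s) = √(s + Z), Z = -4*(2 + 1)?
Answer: -38 - 40*I*√13 ≈ -38.0 - 144.22*I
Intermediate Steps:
t = -1 (t = (½)*(-2) = -1)
Z = -12 (Z = -4*3 = -12)
D(s) = √(-12 + s) (D(s) = √(s - 12) = √(-12 + s))
-38 + D(t)*(-40) = -38 + √(-12 - 1)*(-40) = -38 + √(-13)*(-40) = -38 + (I*√13)*(-40) = -38 - 40*I*√13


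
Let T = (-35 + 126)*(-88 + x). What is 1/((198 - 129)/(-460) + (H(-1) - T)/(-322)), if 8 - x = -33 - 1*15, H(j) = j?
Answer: -3220/29593 ≈ -0.10881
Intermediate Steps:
x = 56 (x = 8 - (-33 - 1*15) = 8 - (-33 - 15) = 8 - 1*(-48) = 8 + 48 = 56)
T = -2912 (T = (-35 + 126)*(-88 + 56) = 91*(-32) = -2912)
1/((198 - 129)/(-460) + (H(-1) - T)/(-322)) = 1/((198 - 129)/(-460) + (-1 - 1*(-2912))/(-322)) = 1/(69*(-1/460) + (-1 + 2912)*(-1/322)) = 1/(-3/20 + 2911*(-1/322)) = 1/(-3/20 - 2911/322) = 1/(-29593/3220) = -3220/29593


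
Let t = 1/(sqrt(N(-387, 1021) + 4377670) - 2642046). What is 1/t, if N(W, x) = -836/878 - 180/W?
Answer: -2642046 + 2*sqrt(389985924158573)/18877 ≈ -2.6400e+6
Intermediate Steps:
N(W, x) = -418/439 - 180/W (N(W, x) = -836*1/878 - 180/W = -418/439 - 180/W)
t = 1/(-2642046 + 2*sqrt(389985924158573)/18877) (t = 1/(sqrt((-418/439 - 180/(-387)) + 4377670) - 2642046) = 1/(sqrt((-418/439 - 180*(-1/387)) + 4377670) - 2642046) = 1/(sqrt((-418/439 + 20/43) + 4377670) - 2642046) = 1/(sqrt(-9194/18877 + 4377670) - 2642046) = 1/(sqrt(82637267396/18877) - 2642046) = 1/(2*sqrt(389985924158573)/18877 - 2642046) = 1/(-2642046 + 2*sqrt(389985924158573)/18877) ≈ -3.7879e-7)
1/t = 1/(-24936951171/65884530774902168 - sqrt(389985924158573)/65884530774902168)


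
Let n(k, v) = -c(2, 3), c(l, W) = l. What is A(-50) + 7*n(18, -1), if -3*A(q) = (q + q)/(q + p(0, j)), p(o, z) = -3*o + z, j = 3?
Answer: -2074/141 ≈ -14.709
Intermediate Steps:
p(o, z) = z - 3*o
n(k, v) = -2 (n(k, v) = -1*2 = -2)
A(q) = -2*q/(3*(3 + q)) (A(q) = -(q + q)/(3*(q + (3 - 3*0))) = -2*q/(3*(q + (3 + 0))) = -2*q/(3*(q + 3)) = -2*q/(3*(3 + q)))
A(-50) + 7*n(18, -1) = -2*(-50)/(9 + 3*(-50)) + 7*(-2) = -2*(-50)/(9 - 150) - 14 = -2*(-50)/(-141) - 14 = -2*(-50)*(-1/141) - 14 = -100/141 - 14 = -2074/141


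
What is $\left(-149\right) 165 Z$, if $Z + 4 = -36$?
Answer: $983400$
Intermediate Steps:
$Z = -40$ ($Z = -4 - 36 = -40$)
$\left(-149\right) 165 Z = \left(-149\right) 165 \left(-40\right) = \left(-24585\right) \left(-40\right) = 983400$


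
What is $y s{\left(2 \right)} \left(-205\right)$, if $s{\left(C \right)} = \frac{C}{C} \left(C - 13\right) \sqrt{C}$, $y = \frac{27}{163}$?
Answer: $\frac{60885 \sqrt{2}}{163} \approx 528.25$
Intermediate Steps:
$y = \frac{27}{163}$ ($y = 27 \cdot \frac{1}{163} = \frac{27}{163} \approx 0.16564$)
$s{\left(C \right)} = \sqrt{C} \left(-13 + C\right)$ ($s{\left(C \right)} = 1 \left(-13 + C\right) \sqrt{C} = \left(-13 + C\right) \sqrt{C} = \sqrt{C} \left(-13 + C\right)$)
$y s{\left(2 \right)} \left(-205\right) = \frac{27 \sqrt{2} \left(-13 + 2\right)}{163} \left(-205\right) = \frac{27 \sqrt{2} \left(-11\right)}{163} \left(-205\right) = \frac{27 \left(- 11 \sqrt{2}\right)}{163} \left(-205\right) = - \frac{297 \sqrt{2}}{163} \left(-205\right) = \frac{60885 \sqrt{2}}{163}$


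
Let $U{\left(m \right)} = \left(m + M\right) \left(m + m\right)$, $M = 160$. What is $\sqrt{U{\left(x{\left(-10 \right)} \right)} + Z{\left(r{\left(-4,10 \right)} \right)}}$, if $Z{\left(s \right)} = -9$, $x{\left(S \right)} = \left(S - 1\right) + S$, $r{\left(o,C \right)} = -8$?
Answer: $i \sqrt{5847} \approx 76.466 i$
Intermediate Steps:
$x{\left(S \right)} = -1 + 2 S$ ($x{\left(S \right)} = \left(-1 + S\right) + S = -1 + 2 S$)
$U{\left(m \right)} = 2 m \left(160 + m\right)$ ($U{\left(m \right)} = \left(m + 160\right) \left(m + m\right) = \left(160 + m\right) 2 m = 2 m \left(160 + m\right)$)
$\sqrt{U{\left(x{\left(-10 \right)} \right)} + Z{\left(r{\left(-4,10 \right)} \right)}} = \sqrt{2 \left(-1 + 2 \left(-10\right)\right) \left(160 + \left(-1 + 2 \left(-10\right)\right)\right) - 9} = \sqrt{2 \left(-1 - 20\right) \left(160 - 21\right) - 9} = \sqrt{2 \left(-21\right) \left(160 - 21\right) - 9} = \sqrt{2 \left(-21\right) 139 - 9} = \sqrt{-5838 - 9} = \sqrt{-5847} = i \sqrt{5847}$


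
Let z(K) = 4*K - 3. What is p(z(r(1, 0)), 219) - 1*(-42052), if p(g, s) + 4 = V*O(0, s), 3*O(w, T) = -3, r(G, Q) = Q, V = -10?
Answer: 42058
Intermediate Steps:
O(w, T) = -1 (O(w, T) = (⅓)*(-3) = -1)
z(K) = -3 + 4*K
p(g, s) = 6 (p(g, s) = -4 - 10*(-1) = -4 + 10 = 6)
p(z(r(1, 0)), 219) - 1*(-42052) = 6 - 1*(-42052) = 6 + 42052 = 42058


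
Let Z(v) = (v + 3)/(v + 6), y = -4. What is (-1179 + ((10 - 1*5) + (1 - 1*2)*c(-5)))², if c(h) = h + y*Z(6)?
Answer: 1359556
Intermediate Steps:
Z(v) = (3 + v)/(6 + v)
c(h) = -3 + h (c(h) = h - 4*(3 + 6)/(6 + 6) = h - 4*9/12 = h - 9/3 = h - 4*¾ = h - 3 = -3 + h)
(-1179 + ((10 - 1*5) + (1 - 1*2)*c(-5)))² = (-1179 + ((10 - 1*5) + (1 - 1*2)*(-3 - 5)))² = (-1179 + ((10 - 5) + (1 - 2)*(-8)))² = (-1179 + (5 - 1*(-8)))² = (-1179 + (5 + 8))² = (-1179 + 13)² = (-1166)² = 1359556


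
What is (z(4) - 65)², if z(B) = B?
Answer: 3721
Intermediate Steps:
(z(4) - 65)² = (4 - 65)² = (-61)² = 3721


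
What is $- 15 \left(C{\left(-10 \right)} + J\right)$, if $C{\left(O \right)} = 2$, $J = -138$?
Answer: $2040$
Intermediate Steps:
$- 15 \left(C{\left(-10 \right)} + J\right) = - 15 \left(2 - 138\right) = \left(-15\right) \left(-136\right) = 2040$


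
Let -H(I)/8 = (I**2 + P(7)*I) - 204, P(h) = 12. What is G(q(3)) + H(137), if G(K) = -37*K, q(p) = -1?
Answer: -161635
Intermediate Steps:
H(I) = 1632 - 96*I - 8*I**2 (H(I) = -8*((I**2 + 12*I) - 204) = -8*(-204 + I**2 + 12*I) = 1632 - 96*I - 8*I**2)
G(q(3)) + H(137) = -37*(-1) + (1632 - 96*137 - 8*137**2) = 37 + (1632 - 13152 - 8*18769) = 37 + (1632 - 13152 - 150152) = 37 - 161672 = -161635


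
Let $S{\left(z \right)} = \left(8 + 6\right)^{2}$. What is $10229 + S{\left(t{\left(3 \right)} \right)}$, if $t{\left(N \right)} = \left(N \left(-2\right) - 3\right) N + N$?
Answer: $10425$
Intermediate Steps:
$t{\left(N \right)} = N + N \left(-3 - 2 N\right)$ ($t{\left(N \right)} = \left(- 2 N - 3\right) N + N = \left(-3 - 2 N\right) N + N = N \left(-3 - 2 N\right) + N = N + N \left(-3 - 2 N\right)$)
$S{\left(z \right)} = 196$ ($S{\left(z \right)} = 14^{2} = 196$)
$10229 + S{\left(t{\left(3 \right)} \right)} = 10229 + 196 = 10425$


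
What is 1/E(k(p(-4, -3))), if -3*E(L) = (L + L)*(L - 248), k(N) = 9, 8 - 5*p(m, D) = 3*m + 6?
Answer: 1/1434 ≈ 0.00069735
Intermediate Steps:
p(m, D) = ⅖ - 3*m/5 (p(m, D) = 8/5 - (3*m + 6)/5 = 8/5 - (6 + 3*m)/5 = 8/5 + (-6/5 - 3*m/5) = ⅖ - 3*m/5)
E(L) = -2*L*(-248 + L)/3 (E(L) = -(L + L)*(L - 248)/3 = -2*L*(-248 + L)/3)
1/E(k(p(-4, -3))) = 1/((⅔)*9*(248 - 1*9)) = 1/((⅔)*9*(248 - 9)) = 1/((⅔)*9*239) = 1/1434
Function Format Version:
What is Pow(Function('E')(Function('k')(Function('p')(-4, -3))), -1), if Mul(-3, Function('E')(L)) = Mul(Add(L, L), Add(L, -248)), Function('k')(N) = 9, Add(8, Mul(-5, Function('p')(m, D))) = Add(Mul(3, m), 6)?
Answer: Rational(1, 1434) ≈ 0.00069735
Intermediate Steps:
Function('p')(m, D) = Add(Rational(2, 5), Mul(Rational(-3, 5), m)) (Function('p')(m, D) = Add(Rational(8, 5), Mul(Rational(-1, 5), Add(Mul(3, m), 6))) = Add(Rational(8, 5), Mul(Rational(-1, 5), Add(6, Mul(3, m)))) = Add(Rational(8, 5), Add(Rational(-6, 5), Mul(Rational(-3, 5), m))) = Add(Rational(2, 5), Mul(Rational(-3, 5), m)))
Function('E')(L) = Mul(Rational(-2, 3), L, Add(-248, L)) (Function('E')(L) = Mul(Rational(-1, 3), Mul(Add(L, L), Add(L, -248))) = Mul(Rational(-1, 3), Mul(Mul(2, L), Add(-248, L))) = Mul(Rational(-1, 3), Mul(2, L, Add(-248, L))) = Mul(Rational(-2, 3), L, Add(-248, L)))
Pow(Function('E')(Function('k')(Function('p')(-4, -3))), -1) = Pow(Mul(Rational(2, 3), 9, Add(248, Mul(-1, 9))), -1) = Pow(Mul(Rational(2, 3), 9, Add(248, -9)), -1) = Pow(Mul(Rational(2, 3), 9, 239), -1) = Pow(1434, -1) = Rational(1, 1434)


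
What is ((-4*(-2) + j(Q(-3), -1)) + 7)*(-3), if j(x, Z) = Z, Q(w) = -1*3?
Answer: -42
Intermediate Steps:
Q(w) = -3
((-4*(-2) + j(Q(-3), -1)) + 7)*(-3) = ((-4*(-2) - 1) + 7)*(-3) = ((8 - 1) + 7)*(-3) = (7 + 7)*(-3) = 14*(-3) = -42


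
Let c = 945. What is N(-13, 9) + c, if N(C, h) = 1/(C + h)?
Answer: 3779/4 ≈ 944.75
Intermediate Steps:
N(-13, 9) + c = 1/(-13 + 9) + 945 = 1/(-4) + 945 = -¼ + 945 = 3779/4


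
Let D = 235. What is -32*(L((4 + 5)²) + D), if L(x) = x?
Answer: -10112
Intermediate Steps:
-32*(L((4 + 5)²) + D) = -32*((4 + 5)² + 235) = -32*(9² + 235) = -32*(81 + 235) = -32*316 = -10112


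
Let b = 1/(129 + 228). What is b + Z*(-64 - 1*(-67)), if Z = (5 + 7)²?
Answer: 154225/357 ≈ 432.00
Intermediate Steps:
Z = 144 (Z = 12² = 144)
b = 1/357 ≈ 0.0028011
b + Z*(-64 - 1*(-67)) = 1/357 + 144*(-64 - 1*(-67)) = 1/357 + 144*(-64 + 67) = 1/357 + 144*3 = 1/357 + 432 = 154225/357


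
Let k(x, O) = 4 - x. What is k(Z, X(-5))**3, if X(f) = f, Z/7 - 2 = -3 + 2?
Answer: -27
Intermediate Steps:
Z = 7 (Z = 14 + 7*(-3 + 2) = 14 + 7*(-1) = 14 - 7 = 7)
k(Z, X(-5))**3 = (4 - 1*7)**3 = (4 - 7)**3 = (-3)**3 = -27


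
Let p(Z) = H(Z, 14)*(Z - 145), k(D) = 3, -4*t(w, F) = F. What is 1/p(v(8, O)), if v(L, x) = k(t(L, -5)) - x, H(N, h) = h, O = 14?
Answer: -1/2184 ≈ -0.00045788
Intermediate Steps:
t(w, F) = -F/4
v(L, x) = 3 - x
p(Z) = -2030 + 14*Z (p(Z) = 14*(Z - 145) = 14*(-145 + Z) = -2030 + 14*Z)
1/p(v(8, O)) = 1/(-2030 + 14*(3 - 1*14)) = 1/(-2030 + 14*(3 - 14)) = 1/(-2030 + 14*(-11)) = 1/(-2030 - 154) = 1/(-2184) = -1/2184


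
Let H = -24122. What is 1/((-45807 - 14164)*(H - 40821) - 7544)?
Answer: 1/3894689109 ≈ 2.5676e-10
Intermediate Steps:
1/((-45807 - 14164)*(H - 40821) - 7544) = 1/((-45807 - 14164)*(-24122 - 40821) - 7544) = 1/(-59971*(-64943) - 7544) = 1/(3894696653 - 7544) = 1/3894689109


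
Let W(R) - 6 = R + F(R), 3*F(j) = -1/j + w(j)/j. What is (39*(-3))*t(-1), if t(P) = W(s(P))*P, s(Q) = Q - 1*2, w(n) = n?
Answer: 403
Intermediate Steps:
s(Q) = -2 + Q (s(Q) = Q - 2 = -2 + Q)
F(j) = ⅓ - 1/(3*j) (F(j) = (-1/j + j/j)/3 = (-1/j + 1)/3 = (1 - 1/j)/3 = ⅓ - 1/(3*j))
W(R) = 6 + R + (-1 + R)/(3*R) (W(R) = 6 + (R + (-1 + R)/(3*R)) = 6 + R + (-1 + R)/(3*R))
t(P) = P*(13/3 + P - 1/(3*(-2 + P))) (t(P) = (19/3 + (-2 + P) - 1/(3*(-2 + P)))*P = (13/3 + P - 1/(3*(-2 + P)))*P = P*(13/3 + P - 1/(3*(-2 + P))))
(39*(-3))*t(-1) = (39*(-3))*((⅓)*(-1)*(-27 + 3*(-1)² + 7*(-1))/(-2 - 1)) = -39*(-1)*(-27 + 3*1 - 7)/(-3) = -39*(-1)*(-1)*(-27 + 3 - 7)/3 = -39*(-1)*(-1)*(-31)/3 = -117*(-31/9) = 403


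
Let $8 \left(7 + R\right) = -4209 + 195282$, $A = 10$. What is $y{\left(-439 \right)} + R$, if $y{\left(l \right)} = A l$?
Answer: $\frac{155897}{8} \approx 19487.0$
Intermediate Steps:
$y{\left(l \right)} = 10 l$
$R = \frac{191017}{8}$ ($R = -7 + \frac{-4209 + 195282}{8} = -7 + \frac{1}{8} \cdot 191073 = -7 + \frac{191073}{8} = \frac{191017}{8} \approx 23877.0$)
$y{\left(-439 \right)} + R = 10 \left(-439\right) + \frac{191017}{8} = -4390 + \frac{191017}{8} = \frac{155897}{8}$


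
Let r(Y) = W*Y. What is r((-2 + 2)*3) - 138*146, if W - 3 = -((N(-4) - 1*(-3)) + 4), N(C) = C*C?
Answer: -20148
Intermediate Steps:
N(C) = C**2
W = -20 (W = 3 - (((-4)**2 - 1*(-3)) + 4) = 3 - ((16 + 3) + 4) = 3 - (19 + 4) = 3 - 1*23 = 3 - 23 = -20)
r(Y) = -20*Y
r((-2 + 2)*3) - 138*146 = -20*(-2 + 2)*3 - 138*146 = -0*3 - 20148 = -20*0 - 20148 = 0 - 20148 = -20148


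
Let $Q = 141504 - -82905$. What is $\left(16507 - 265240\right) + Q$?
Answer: $-24324$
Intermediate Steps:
$Q = 224409$ ($Q = 141504 + 82905 = 224409$)
$\left(16507 - 265240\right) + Q = \left(16507 - 265240\right) + 224409 = -248733 + 224409 = -24324$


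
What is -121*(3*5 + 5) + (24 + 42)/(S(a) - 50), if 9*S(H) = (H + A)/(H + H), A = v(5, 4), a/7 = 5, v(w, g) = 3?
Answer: -38089810/15731 ≈ -2421.3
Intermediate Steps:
a = 35 (a = 7*5 = 35)
A = 3
S(H) = (3 + H)/(18*H) (S(H) = ((H + 3)/(H + H))/9 = ((3 + H)/((2*H)))/9 = ((3 + H)*(1/(2*H)))/9 = ((3 + H)/(2*H))/9 = (3 + H)/(18*H))
-121*(3*5 + 5) + (24 + 42)/(S(a) - 50) = -121*(3*5 + 5) + (24 + 42)/((1/18)*(3 + 35)/35 - 50) = -121*(15 + 5) + 66/((1/18)*(1/35)*38 - 50) = -121*20 + 66/(19/315 - 50) = -2420 + 66/(-15731/315) = -2420 + 66*(-315/15731) = -2420 - 20790/15731 = -38089810/15731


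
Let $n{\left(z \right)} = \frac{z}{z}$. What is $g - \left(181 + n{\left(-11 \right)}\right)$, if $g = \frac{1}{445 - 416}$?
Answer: $- \frac{5277}{29} \approx -181.97$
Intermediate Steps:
$n{\left(z \right)} = 1$
$g = \frac{1}{29} \approx 0.034483$
$g - \left(181 + n{\left(-11 \right)}\right) = \frac{1}{29} - \left(181 + 1\right) = \frac{1}{29} - 182 = - \frac{5277}{29}$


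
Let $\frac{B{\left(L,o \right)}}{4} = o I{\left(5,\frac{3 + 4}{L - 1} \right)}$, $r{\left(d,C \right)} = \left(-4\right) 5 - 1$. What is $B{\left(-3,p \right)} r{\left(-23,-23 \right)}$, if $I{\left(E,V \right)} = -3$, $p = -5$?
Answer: $-1260$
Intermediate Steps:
$r{\left(d,C \right)} = -21$ ($r{\left(d,C \right)} = -20 - 1 = -21$)
$B{\left(L,o \right)} = - 12 o$ ($B{\left(L,o \right)} = 4 o \left(-3\right) = 4 \left(- 3 o\right) = - 12 o$)
$B{\left(-3,p \right)} r{\left(-23,-23 \right)} = \left(-12\right) \left(-5\right) \left(-21\right) = 60 \left(-21\right) = -1260$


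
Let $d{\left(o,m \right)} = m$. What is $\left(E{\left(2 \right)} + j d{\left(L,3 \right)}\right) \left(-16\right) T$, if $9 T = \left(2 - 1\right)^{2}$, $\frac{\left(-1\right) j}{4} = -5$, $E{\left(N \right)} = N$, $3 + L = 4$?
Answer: $- \frac{992}{9} \approx -110.22$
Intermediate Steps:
$L = 1$ ($L = -3 + 4 = 1$)
$j = 20$ ($j = \left(-4\right) \left(-5\right) = 20$)
$T = \frac{1}{9}$ ($T = \frac{\left(2 - 1\right)^{2}}{9} = \frac{1^{2}}{9} = \frac{1}{9} \cdot 1 = \frac{1}{9} \approx 0.11111$)
$\left(E{\left(2 \right)} + j d{\left(L,3 \right)}\right) \left(-16\right) T = \left(2 + 20 \cdot 3\right) \left(-16\right) \frac{1}{9} = \left(2 + 60\right) \left(-16\right) \frac{1}{9} = 62 \left(-16\right) \frac{1}{9} = \left(-992\right) \frac{1}{9} = - \frac{992}{9}$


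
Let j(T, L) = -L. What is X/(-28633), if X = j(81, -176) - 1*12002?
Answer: 11826/28633 ≈ 0.41302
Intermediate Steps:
X = -11826 (X = -1*(-176) - 1*12002 = 176 - 12002 = -11826)
X/(-28633) = -11826/(-28633) = -11826*(-1/28633) = 11826/28633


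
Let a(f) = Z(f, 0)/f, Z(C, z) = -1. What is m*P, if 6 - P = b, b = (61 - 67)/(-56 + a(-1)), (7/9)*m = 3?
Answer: 8748/385 ≈ 22.722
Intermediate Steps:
m = 27/7 (m = (9/7)*3 = 27/7 ≈ 3.8571)
a(f) = -1/f
b = 6/55 (b = (61 - 67)/(-56 - 1/(-1)) = -6/(-56 - 1*(-1)) = -6/(-56 + 1) = -6/(-55) = -6*(-1/55) = 6/55 ≈ 0.10909)
P = 324/55 (P = 6 - 1*6/55 = 6 - 6/55 = 324/55 ≈ 5.8909)
m*P = (27/7)*(324/55) = 8748/385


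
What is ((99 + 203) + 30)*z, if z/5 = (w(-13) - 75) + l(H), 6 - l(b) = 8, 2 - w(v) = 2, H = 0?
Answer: -127820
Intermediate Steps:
w(v) = 0 (w(v) = 2 - 1*2 = 2 - 2 = 0)
l(b) = -2 (l(b) = 6 - 1*8 = 6 - 8 = -2)
z = -385 (z = 5*((0 - 75) - 2) = 5*(-75 - 2) = 5*(-77) = -385)
((99 + 203) + 30)*z = ((99 + 203) + 30)*(-385) = (302 + 30)*(-385) = 332*(-385) = -127820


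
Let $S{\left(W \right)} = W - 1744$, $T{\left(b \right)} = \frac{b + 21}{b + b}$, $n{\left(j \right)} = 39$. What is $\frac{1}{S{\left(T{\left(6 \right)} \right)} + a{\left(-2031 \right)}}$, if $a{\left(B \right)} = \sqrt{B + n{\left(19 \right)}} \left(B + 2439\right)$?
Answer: $- \frac{27868}{5354079697} - \frac{13056 i \sqrt{498}}{5354079697} \approx -5.205 \cdot 10^{-6} - 5.4418 \cdot 10^{-5} i$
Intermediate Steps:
$T{\left(b \right)} = \frac{21 + b}{2 b}$
$a{\left(B \right)} = \sqrt{39 + B} \left(2439 + B\right)$ ($a{\left(B \right)} = \sqrt{B + 39} \left(B + 2439\right) = \sqrt{39 + B} \left(2439 + B\right)$)
$S{\left(W \right)} = -1744 + W$
$\frac{1}{S{\left(T{\left(6 \right)} \right)} + a{\left(-2031 \right)}} = \frac{1}{\left(-1744 + \frac{21 + 6}{2 \cdot 6}\right) + \sqrt{39 - 2031} \left(2439 - 2031\right)} = \frac{1}{\left(-1744 + \frac{1}{2} \cdot \frac{1}{6} \cdot 27\right) + \sqrt{-1992} \cdot 408} = \frac{1}{\left(-1744 + \frac{9}{4}\right) + 2 i \sqrt{498} \cdot 408} = \frac{1}{- \frac{6967}{4} + 816 i \sqrt{498}}$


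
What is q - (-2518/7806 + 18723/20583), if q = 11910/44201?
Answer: -41770618766/131515080787 ≈ -0.31761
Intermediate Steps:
q = 11910/44201 (q = 11910*(1/44201) = 11910/44201 ≈ 0.26945)
q - (-2518/7806 + 18723/20583) = 11910/44201 - (-2518/7806 + 18723/20583) = 11910/44201 - (-2518*1/7806 + 18723*(1/20583)) = 11910/44201 - (-1259/3903 + 6241/6861) = 11910/44201 - 1*1746736/2975387 = 11910/44201 - 1746736/2975387 = -41770618766/131515080787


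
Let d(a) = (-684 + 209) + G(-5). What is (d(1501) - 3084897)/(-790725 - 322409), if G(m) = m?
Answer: 3085377/1113134 ≈ 2.7718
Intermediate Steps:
d(a) = -480 (d(a) = (-684 + 209) - 5 = -475 - 5 = -480)
(d(1501) - 3084897)/(-790725 - 322409) = (-480 - 3084897)/(-790725 - 322409) = -3085377/(-1113134) = -3085377*(-1/1113134) = 3085377/1113134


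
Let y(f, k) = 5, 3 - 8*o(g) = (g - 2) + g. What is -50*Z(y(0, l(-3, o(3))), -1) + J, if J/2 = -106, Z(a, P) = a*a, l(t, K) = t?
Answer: -1462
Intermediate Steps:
o(g) = 5/8 - g/4 (o(g) = 3/8 - ((g - 2) + g)/8 = 3/8 - ((-2 + g) + g)/8 = 3/8 - (-2 + 2*g)/8 = 3/8 + (1/4 - g/4) = 5/8 - g/4)
Z(a, P) = a**2
J = -212 (J = 2*(-106) = -212)
-50*Z(y(0, l(-3, o(3))), -1) + J = -50*5**2 - 212 = -50*25 - 212 = -1250 - 212 = -1462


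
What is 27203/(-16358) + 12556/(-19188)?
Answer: -181840553/78469326 ≈ -2.3173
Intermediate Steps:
27203/(-16358) + 12556/(-19188) = 27203*(-1/16358) + 12556*(-1/19188) = -27203/16358 - 3139/4797 = -181840553/78469326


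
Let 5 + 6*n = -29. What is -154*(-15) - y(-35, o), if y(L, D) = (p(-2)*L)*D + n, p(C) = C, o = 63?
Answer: -6283/3 ≈ -2094.3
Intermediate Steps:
n = -17/3 (n = -⅚ + (⅙)*(-29) = -⅚ - 29/6 = -17/3 ≈ -5.6667)
y(L, D) = -17/3 - 2*D*L (y(L, D) = (-2*L)*D - 17/3 = -2*D*L - 17/3 = -17/3 - 2*D*L)
-154*(-15) - y(-35, o) = -154*(-15) - (-17/3 - 2*63*(-35)) = 2310 - (-17/3 + 4410) = 2310 - 1*13213/3 = 2310 - 13213/3 = -6283/3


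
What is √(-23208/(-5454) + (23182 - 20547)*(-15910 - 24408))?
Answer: I*√9753597724702/303 ≈ 10307.0*I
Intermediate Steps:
√(-23208/(-5454) + (23182 - 20547)*(-15910 - 24408)) = √(-23208*(-1/5454) + 2635*(-40318)) = √(3868/909 - 106237930) = √(-96570274502/909) = I*√9753597724702/303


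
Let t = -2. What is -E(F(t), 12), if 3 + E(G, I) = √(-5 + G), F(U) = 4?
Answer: 3 - I ≈ 3.0 - 1.0*I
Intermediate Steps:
E(G, I) = -3 + √(-5 + G)
-E(F(t), 12) = -(-3 + √(-5 + 4)) = -(-3 + √(-1)) = -(-3 + I) = 3 - I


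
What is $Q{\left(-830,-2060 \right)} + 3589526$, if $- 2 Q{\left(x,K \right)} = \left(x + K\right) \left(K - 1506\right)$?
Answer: $-1563344$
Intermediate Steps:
$Q{\left(x,K \right)} = - \frac{\left(-1506 + K\right) \left(K + x\right)}{2}$ ($Q{\left(x,K \right)} = - \frac{\left(x + K\right) \left(K - 1506\right)}{2} = - \frac{\left(K + x\right) \left(-1506 + K\right)}{2} = - \frac{\left(-1506 + K\right) \left(K + x\right)}{2}$)
$Q{\left(-830,-2060 \right)} + 3589526 = \left(753 \left(-2060\right) + 753 \left(-830\right) - \frac{\left(-2060\right)^{2}}{2} - \left(-1030\right) \left(-830\right)\right) + 3589526 = \left(-1551180 - 624990 - 2121800 - 854900\right) + 3589526 = -5152870 + 3589526 = -1563344$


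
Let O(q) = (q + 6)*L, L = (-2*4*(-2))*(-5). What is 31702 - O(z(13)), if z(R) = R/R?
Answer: 32262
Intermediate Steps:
z(R) = 1
L = -80 (L = -8*(-2)*(-5) = 16*(-5) = -80)
O(q) = -480 - 80*q (O(q) = (q + 6)*(-80) = (6 + q)*(-80) = -480 - 80*q)
31702 - O(z(13)) = 31702 - (-480 - 80*1) = 31702 - (-480 - 80) = 31702 - 1*(-560) = 31702 + 560 = 32262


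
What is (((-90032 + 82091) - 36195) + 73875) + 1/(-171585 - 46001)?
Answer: 6470790053/217586 ≈ 29739.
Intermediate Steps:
(((-90032 + 82091) - 36195) + 73875) + 1/(-171585 - 46001) = ((-7941 - 36195) + 73875) + 1/(-217586) = (-44136 + 73875) - 1/217586 = 29739 - 1/217586 = 6470790053/217586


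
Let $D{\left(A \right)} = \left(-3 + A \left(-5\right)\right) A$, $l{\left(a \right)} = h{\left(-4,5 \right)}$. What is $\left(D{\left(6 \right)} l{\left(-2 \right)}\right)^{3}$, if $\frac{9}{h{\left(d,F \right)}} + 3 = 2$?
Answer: $5658783768$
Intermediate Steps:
$h{\left(d,F \right)} = -9$ ($h{\left(d,F \right)} = \frac{9}{-3 + 2} = \frac{9}{-1} = 9 \left(-1\right) = -9$)
$l{\left(a \right)} = -9$
$D{\left(A \right)} = A \left(-3 - 5 A\right)$ ($D{\left(A \right)} = \left(-3 - 5 A\right) A = A \left(-3 - 5 A\right)$)
$\left(D{\left(6 \right)} l{\left(-2 \right)}\right)^{3} = \left(\left(-1\right) 6 \left(3 + 5 \cdot 6\right) \left(-9\right)\right)^{3} = \left(\left(-1\right) 6 \left(3 + 30\right) \left(-9\right)\right)^{3} = \left(\left(-1\right) 6 \cdot 33 \left(-9\right)\right)^{3} = \left(\left(-198\right) \left(-9\right)\right)^{3} = 1782^{3} = 5658783768$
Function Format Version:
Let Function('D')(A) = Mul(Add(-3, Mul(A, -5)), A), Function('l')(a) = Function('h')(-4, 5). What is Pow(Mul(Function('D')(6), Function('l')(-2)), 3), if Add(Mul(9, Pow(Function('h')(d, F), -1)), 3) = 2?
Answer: 5658783768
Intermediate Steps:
Function('h')(d, F) = -9 (Function('h')(d, F) = Mul(9, Pow(Add(-3, 2), -1)) = Mul(9, Pow(-1, -1)) = Mul(9, -1) = -9)
Function('l')(a) = -9
Function('D')(A) = Mul(A, Add(-3, Mul(-5, A))) (Function('D')(A) = Mul(Add(-3, Mul(-5, A)), A) = Mul(A, Add(-3, Mul(-5, A))))
Pow(Mul(Function('D')(6), Function('l')(-2)), 3) = Pow(Mul(Mul(-1, 6, Add(3, Mul(5, 6))), -9), 3) = Pow(Mul(Mul(-1, 6, Add(3, 30)), -9), 3) = Pow(Mul(Mul(-1, 6, 33), -9), 3) = Pow(Mul(-198, -9), 3) = Pow(1782, 3) = 5658783768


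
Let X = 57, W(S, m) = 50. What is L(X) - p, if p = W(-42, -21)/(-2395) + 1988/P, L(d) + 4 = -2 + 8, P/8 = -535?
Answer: 1273823/512530 ≈ 2.4854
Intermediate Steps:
P = -4280 (P = 8*(-535) = -4280)
L(d) = 2 (L(d) = -4 + (-2 + 8) = -4 + 6 = 2)
p = -248763/512530 (p = 50/(-2395) + 1988/(-4280) = 50*(-1/2395) + 1988*(-1/4280) = -10/479 - 497/1070 = -248763/512530 ≈ -0.48536)
L(X) - p = 2 - 1*(-248763/512530) = 2 + 248763/512530 = 1273823/512530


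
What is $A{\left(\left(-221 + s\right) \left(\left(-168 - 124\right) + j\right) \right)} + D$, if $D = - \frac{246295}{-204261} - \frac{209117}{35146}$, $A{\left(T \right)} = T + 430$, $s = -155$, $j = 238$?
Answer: $\frac{148814438472337}{7178957106} \approx 20729.0$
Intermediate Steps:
$A{\left(T \right)} = 430 + T$
$D = - \frac{34058163467}{7178957106}$ ($D = \left(-246295\right) \left(- \frac{1}{204261}\right) - \frac{209117}{35146} = \frac{246295}{204261} - \frac{209117}{35146} = - \frac{34058163467}{7178957106} \approx -4.7442$)
$A{\left(\left(-221 + s\right) \left(\left(-168 - 124\right) + j\right) \right)} + D = \left(430 + \left(-221 - 155\right) \left(\left(-168 - 124\right) + 238\right)\right) - \frac{34058163467}{7178957106} = \left(430 - 376 \left(-292 + 238\right)\right) - \frac{34058163467}{7178957106} = \left(430 - -20304\right) - \frac{34058163467}{7178957106} = \left(430 + 20304\right) - \frac{34058163467}{7178957106} = 20734 - \frac{34058163467}{7178957106} = \frac{148814438472337}{7178957106}$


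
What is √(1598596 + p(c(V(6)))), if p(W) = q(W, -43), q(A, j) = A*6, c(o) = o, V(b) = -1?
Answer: √1598590 ≈ 1264.4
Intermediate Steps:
q(A, j) = 6*A
p(W) = 6*W
√(1598596 + p(c(V(6)))) = √(1598596 + 6*(-1)) = √(1598596 - 6) = √1598590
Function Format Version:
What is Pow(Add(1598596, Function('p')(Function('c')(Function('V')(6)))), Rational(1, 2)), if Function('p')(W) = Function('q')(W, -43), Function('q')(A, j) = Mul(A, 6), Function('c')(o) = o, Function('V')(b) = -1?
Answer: Pow(1598590, Rational(1, 2)) ≈ 1264.4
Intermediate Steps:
Function('q')(A, j) = Mul(6, A)
Function('p')(W) = Mul(6, W)
Pow(Add(1598596, Function('p')(Function('c')(Function('V')(6)))), Rational(1, 2)) = Pow(Add(1598596, Mul(6, -1)), Rational(1, 2)) = Pow(Add(1598596, -6), Rational(1, 2)) = Pow(1598590, Rational(1, 2))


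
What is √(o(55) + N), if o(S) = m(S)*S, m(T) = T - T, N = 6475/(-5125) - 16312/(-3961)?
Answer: √1882277122305/812005 ≈ 1.6896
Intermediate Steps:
N = 2318061/812005 (N = 6475*(-1/5125) - 16312*(-1/3961) = -259/205 + 16312/3961 = 2318061/812005 ≈ 2.8547)
m(T) = 0
o(S) = 0 (o(S) = 0*S = 0)
√(o(55) + N) = √(0 + 2318061/812005) = √(2318061/812005) = √1882277122305/812005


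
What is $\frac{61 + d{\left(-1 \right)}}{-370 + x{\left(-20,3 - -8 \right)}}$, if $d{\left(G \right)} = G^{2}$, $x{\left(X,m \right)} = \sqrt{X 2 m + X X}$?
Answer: $- \frac{1147}{6847} - \frac{31 i \sqrt{10}}{34235} \approx -0.16752 - 0.0028635 i$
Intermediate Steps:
$x{\left(X,m \right)} = \sqrt{X^{2} + 2 X m}$ ($x{\left(X,m \right)} = \sqrt{2 X m + X^{2}} = \sqrt{X^{2} + 2 X m}$)
$\frac{61 + d{\left(-1 \right)}}{-370 + x{\left(-20,3 - -8 \right)}} = \frac{61 + \left(-1\right)^{2}}{-370 + \sqrt{- 20 \left(-20 + 2 \left(3 - -8\right)\right)}} = \frac{61 + 1}{-370 + \sqrt{- 20 \left(-20 + 2 \left(3 + 8\right)\right)}} = \frac{62}{-370 + \sqrt{- 20 \left(-20 + 2 \cdot 11\right)}} = \frac{62}{-370 + \sqrt{- 20 \left(-20 + 22\right)}} = \frac{62}{-370 + \sqrt{\left(-20\right) 2}} = \frac{62}{-370 + \sqrt{-40}} = \frac{62}{-370 + 2 i \sqrt{10}}$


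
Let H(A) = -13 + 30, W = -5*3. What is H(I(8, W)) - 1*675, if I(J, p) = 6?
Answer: -658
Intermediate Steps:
W = -15
H(A) = 17
H(I(8, W)) - 1*675 = 17 - 1*675 = 17 - 675 = -658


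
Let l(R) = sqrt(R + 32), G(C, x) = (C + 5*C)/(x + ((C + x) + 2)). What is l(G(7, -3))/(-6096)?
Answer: -sqrt(46)/6096 ≈ -0.0011126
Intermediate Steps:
G(C, x) = 6*C/(2 + C + 2*x) (G(C, x) = (6*C)/(x + (2 + C + x)) = (6*C)/(2 + C + 2*x) = 6*C/(2 + C + 2*x))
l(R) = sqrt(32 + R)
l(G(7, -3))/(-6096) = sqrt(32 + 6*7/(2 + 7 + 2*(-3)))/(-6096) = sqrt(32 + 6*7/(2 + 7 - 6))*(-1/6096) = sqrt(32 + 6*7/3)*(-1/6096) = sqrt(32 + 6*7*(1/3))*(-1/6096) = sqrt(32 + 14)*(-1/6096) = sqrt(46)*(-1/6096) = -sqrt(46)/6096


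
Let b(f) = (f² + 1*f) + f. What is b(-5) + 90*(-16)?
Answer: -1425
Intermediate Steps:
b(f) = f² + 2*f (b(f) = (f² + f) + f = (f + f²) + f = f² + 2*f)
b(-5) + 90*(-16) = -5*(2 - 5) + 90*(-16) = -5*(-3) - 1440 = 15 - 1440 = -1425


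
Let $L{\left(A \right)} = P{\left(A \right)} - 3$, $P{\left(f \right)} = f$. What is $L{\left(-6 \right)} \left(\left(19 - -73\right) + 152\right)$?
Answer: $-2196$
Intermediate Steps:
$L{\left(A \right)} = -3 + A$ ($L{\left(A \right)} = A - 3 = -3 + A$)
$L{\left(-6 \right)} \left(\left(19 - -73\right) + 152\right) = \left(-3 - 6\right) \left(\left(19 - -73\right) + 152\right) = - 9 \left(\left(19 + 73\right) + 152\right) = - 9 \left(92 + 152\right) = \left(-9\right) 244 = -2196$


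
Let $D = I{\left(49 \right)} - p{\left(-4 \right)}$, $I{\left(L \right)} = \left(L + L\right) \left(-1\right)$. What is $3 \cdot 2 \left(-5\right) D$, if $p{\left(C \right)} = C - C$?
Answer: $2940$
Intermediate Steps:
$p{\left(C \right)} = 0$
$I{\left(L \right)} = - 2 L$ ($I{\left(L \right)} = 2 L \left(-1\right) = - 2 L$)
$D = -98$ ($D = \left(-2\right) 49 - 0 = -98 + 0 = -98$)
$3 \cdot 2 \left(-5\right) D = 3 \cdot 2 \left(-5\right) \left(-98\right) = 6 \left(-5\right) \left(-98\right) = \left(-30\right) \left(-98\right) = 2940$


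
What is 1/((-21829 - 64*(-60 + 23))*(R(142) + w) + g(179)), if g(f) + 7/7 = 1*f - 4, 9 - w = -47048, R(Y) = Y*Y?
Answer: -1/1308187707 ≈ -7.6442e-10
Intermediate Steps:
R(Y) = Y²
w = 47057 (w = 9 - 1*(-47048) = 9 + 47048 = 47057)
g(f) = -5 + f (g(f) = -1 + (1*f - 4) = -1 + (f - 4) = -1 + (-4 + f) = -5 + f)
1/((-21829 - 64*(-60 + 23))*(R(142) + w) + g(179)) = 1/((-21829 - 64*(-60 + 23))*(142² + 47057) + (-5 + 179)) = 1/((-21829 - 64*(-37))*(20164 + 47057) + 174) = 1/((-21829 + 2368)*67221 + 174) = 1/(-19461*67221 + 174) = 1/(-1308187881 + 174) = 1/(-1308187707) = -1/1308187707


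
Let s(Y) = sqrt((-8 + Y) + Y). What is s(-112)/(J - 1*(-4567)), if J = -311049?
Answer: -I*sqrt(58)/153241 ≈ -4.9698e-5*I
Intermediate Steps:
s(Y) = sqrt(-8 + 2*Y)
s(-112)/(J - 1*(-4567)) = sqrt(-8 + 2*(-112))/(-311049 - 1*(-4567)) = sqrt(-8 - 224)/(-311049 + 4567) = sqrt(-232)/(-306482) = (2*I*sqrt(58))*(-1/306482) = -I*sqrt(58)/153241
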